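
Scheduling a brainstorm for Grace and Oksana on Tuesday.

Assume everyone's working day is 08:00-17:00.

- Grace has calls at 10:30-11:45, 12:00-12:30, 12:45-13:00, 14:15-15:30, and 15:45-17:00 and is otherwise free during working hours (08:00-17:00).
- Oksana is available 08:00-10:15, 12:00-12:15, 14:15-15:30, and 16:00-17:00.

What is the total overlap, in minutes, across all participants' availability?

Grace free within 08:00–17:00: 08:00–10:30, 11:45–12:00, 12:30–12:45, 13:00–14:15, 15:30–15:45.
Grace ∩ Oksana: 08:00–10:15.
Total common minutes: 135.

135 minutes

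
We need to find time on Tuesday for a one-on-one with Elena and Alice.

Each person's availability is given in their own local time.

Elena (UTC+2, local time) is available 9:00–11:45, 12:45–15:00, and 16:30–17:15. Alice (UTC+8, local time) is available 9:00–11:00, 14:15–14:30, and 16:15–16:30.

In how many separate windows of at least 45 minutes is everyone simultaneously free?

0

Elena → UTC: 07:00–09:45, 10:45–13:00, 14:30–15:15.
Alice → UTC: 01:00–03:00, 06:15–06:30, 08:15–08:30.
Elena ∩ Alice: 08:15–08:30.
Windows ≥ 45 min: (none).
That's 0 windows.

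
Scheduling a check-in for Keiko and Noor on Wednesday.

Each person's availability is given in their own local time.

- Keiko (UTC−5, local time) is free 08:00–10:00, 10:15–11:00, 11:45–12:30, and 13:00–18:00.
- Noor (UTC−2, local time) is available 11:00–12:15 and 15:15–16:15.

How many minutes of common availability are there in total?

Keiko → UTC: 13:00–15:00, 15:15–16:00, 16:45–17:30, 18:00–23:00.
Noor → UTC: 13:00–14:15, 17:15–18:15.
Keiko ∩ Noor: 13:00–14:15, 17:15–17:30, 18:00–18:15.
Total common minutes: 75 + 15 + 15 = 105.

105 minutes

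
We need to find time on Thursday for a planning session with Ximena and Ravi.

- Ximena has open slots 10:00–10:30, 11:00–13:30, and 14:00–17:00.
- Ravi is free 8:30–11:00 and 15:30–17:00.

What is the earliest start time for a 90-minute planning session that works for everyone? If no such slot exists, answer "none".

Ximena ∩ Ravi: 10:00–10:30, 15:30–17:00.
Windows ≥ 90 min: 15:30–17:00.
Earliest such window starts at 15:30.

15:30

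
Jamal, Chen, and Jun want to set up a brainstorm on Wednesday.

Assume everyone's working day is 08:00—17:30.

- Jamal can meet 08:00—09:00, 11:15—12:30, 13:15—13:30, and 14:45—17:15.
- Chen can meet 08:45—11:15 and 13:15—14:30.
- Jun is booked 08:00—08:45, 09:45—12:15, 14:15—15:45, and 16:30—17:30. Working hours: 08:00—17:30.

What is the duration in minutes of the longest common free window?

15 minutes

Jun free within 08:00–17:30: 08:45–09:45, 12:15–14:15, 15:45–16:30.
Jamal ∩ Chen: 08:45–09:00, 13:15–13:30.
Jamal ∩ Chen ∩ Jun: 08:45–09:00, 13:15–13:30.
Common window lengths: 15, 15 min; longest is 15.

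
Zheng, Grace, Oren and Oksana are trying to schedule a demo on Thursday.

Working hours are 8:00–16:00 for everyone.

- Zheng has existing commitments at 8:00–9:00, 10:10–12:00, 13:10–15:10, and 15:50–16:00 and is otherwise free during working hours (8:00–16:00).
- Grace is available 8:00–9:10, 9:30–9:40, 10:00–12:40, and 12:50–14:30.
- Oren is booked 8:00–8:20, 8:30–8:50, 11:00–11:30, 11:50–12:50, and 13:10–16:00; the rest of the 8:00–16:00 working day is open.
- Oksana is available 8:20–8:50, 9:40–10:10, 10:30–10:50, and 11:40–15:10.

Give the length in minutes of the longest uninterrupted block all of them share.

20 minutes

Zheng free within 08:00–16:00: 09:00–10:10, 12:00–13:10, 15:10–15:50.
Oren free within 08:00–16:00: 08:20–08:30, 08:50–11:00, 11:30–11:50, 12:50–13:10.
Zheng ∩ Grace: 09:00–09:10, 09:30–09:40, 10:00–10:10, 12:00–12:40, 12:50–13:10.
Zheng ∩ Grace ∩ Oren: 09:00–09:10, 09:30–09:40, 10:00–10:10, 12:50–13:10.
Zheng ∩ Grace ∩ Oren ∩ Oksana: 10:00–10:10, 12:50–13:10.
Common window lengths: 10, 20 min; longest is 20.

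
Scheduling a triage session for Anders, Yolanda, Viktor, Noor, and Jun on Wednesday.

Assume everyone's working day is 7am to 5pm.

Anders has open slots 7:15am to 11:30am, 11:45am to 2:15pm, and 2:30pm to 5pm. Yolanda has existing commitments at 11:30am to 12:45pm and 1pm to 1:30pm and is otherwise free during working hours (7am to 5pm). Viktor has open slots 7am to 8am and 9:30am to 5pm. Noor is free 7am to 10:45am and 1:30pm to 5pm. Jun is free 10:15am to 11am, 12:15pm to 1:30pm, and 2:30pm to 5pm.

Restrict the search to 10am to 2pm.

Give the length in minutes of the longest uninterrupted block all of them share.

30 minutes

Yolanda free within 07:00–17:00: 07:00–11:30, 12:45–13:00, 13:30–17:00.
Anders ∩ Yolanda: 07:15–11:30, 12:45–13:00, 13:30–14:15, 14:30–17:00.
Anders ∩ Yolanda ∩ Viktor: 07:15–08:00, 09:30–11:30, 12:45–13:00, 13:30–14:15, 14:30–17:00.
Anders ∩ Yolanda ∩ Viktor ∩ Noor: 07:15–08:00, 09:30–10:45, 13:30–14:15, 14:30–17:00.
Anders ∩ Yolanda ∩ Viktor ∩ Noor ∩ Jun: 10:15–10:45, 14:30–17:00.
Restricted to 10:00–14:00: 10:15–10:45.
Single common window of 30 minutes.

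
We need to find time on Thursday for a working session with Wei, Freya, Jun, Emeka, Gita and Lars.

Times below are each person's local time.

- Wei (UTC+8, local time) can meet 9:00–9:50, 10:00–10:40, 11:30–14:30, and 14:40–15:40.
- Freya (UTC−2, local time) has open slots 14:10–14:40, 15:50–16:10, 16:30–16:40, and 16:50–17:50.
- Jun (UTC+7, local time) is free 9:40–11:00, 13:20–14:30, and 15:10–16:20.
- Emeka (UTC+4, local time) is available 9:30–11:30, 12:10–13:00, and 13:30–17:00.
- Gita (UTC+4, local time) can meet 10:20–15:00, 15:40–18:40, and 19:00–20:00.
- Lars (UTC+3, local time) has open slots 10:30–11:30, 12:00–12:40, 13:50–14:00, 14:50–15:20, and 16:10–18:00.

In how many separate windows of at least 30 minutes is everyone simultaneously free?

Wei → UTC: 01:00–01:50, 02:00–02:40, 03:30–06:30, 06:40–07:40.
Freya → UTC: 16:10–16:40, 17:50–18:10, 18:30–18:40, 18:50–19:50.
Jun → UTC: 02:40–04:00, 06:20–07:30, 08:10–09:20.
Emeka → UTC: 05:30–07:30, 08:10–09:00, 09:30–13:00.
Gita → UTC: 06:20–11:00, 11:40–14:40, 15:00–16:00.
Lars → UTC: 07:30–08:30, 09:00–09:40, 10:50–11:00, 11:50–12:20, 13:10–15:00.
Wei ∩ Freya: (none).
Wei ∩ Freya ∩ Jun: (none).
Wei ∩ Freya ∩ Jun ∩ Emeka: (none).
Wei ∩ Freya ∩ Jun ∩ Emeka ∩ Gita: (none).
Wei ∩ Freya ∩ Jun ∩ Emeka ∩ Gita ∩ Lars: (none).
Windows ≥ 30 min: (none).
That's 0 windows.

0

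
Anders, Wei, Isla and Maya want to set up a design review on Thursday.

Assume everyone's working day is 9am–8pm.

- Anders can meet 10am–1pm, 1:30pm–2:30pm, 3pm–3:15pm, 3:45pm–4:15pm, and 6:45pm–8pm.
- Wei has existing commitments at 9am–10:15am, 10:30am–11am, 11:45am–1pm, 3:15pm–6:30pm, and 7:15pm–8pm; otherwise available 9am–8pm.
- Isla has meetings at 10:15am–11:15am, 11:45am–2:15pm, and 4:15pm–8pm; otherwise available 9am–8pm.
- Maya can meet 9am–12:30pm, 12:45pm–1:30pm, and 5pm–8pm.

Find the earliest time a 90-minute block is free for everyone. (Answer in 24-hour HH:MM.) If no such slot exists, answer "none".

Wei free within 09:00–20:00: 10:15–10:30, 11:00–11:45, 13:00–15:15, 18:30–19:15.
Isla free within 09:00–20:00: 09:00–10:15, 11:15–11:45, 14:15–16:15.
Anders ∩ Wei: 10:15–10:30, 11:00–11:45, 13:30–14:30, 15:00–15:15, 18:45–19:15.
Anders ∩ Wei ∩ Isla: 11:15–11:45, 14:15–14:30, 15:00–15:15.
Anders ∩ Wei ∩ Isla ∩ Maya: 11:15–11:45.
Windows ≥ 90 min: (none).

none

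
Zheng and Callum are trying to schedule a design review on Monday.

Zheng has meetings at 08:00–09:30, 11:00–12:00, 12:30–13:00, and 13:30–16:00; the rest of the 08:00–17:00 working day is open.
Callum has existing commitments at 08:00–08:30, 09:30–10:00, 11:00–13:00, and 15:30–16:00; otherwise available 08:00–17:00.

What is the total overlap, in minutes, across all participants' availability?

150 minutes

Zheng free within 08:00–17:00: 09:30–11:00, 12:00–12:30, 13:00–13:30, 16:00–17:00.
Callum free within 08:00–17:00: 08:30–09:30, 10:00–11:00, 13:00–15:30, 16:00–17:00.
Zheng ∩ Callum: 10:00–11:00, 13:00–13:30, 16:00–17:00.
Total common minutes: 60 + 30 + 60 = 150.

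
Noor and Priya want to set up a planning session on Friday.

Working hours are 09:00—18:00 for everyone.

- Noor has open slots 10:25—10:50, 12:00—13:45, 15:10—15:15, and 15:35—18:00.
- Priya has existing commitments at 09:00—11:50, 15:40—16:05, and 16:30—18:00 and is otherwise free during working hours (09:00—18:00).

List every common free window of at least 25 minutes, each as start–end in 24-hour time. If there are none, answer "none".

12:00–13:45, 16:05–16:30

Priya free within 09:00–18:00: 11:50–15:40, 16:05–16:30.
Noor ∩ Priya: 12:00–13:45, 15:10–15:15, 15:35–15:40, 16:05–16:30.
Windows ≥ 25 min: 12:00–13:45, 16:05–16:30.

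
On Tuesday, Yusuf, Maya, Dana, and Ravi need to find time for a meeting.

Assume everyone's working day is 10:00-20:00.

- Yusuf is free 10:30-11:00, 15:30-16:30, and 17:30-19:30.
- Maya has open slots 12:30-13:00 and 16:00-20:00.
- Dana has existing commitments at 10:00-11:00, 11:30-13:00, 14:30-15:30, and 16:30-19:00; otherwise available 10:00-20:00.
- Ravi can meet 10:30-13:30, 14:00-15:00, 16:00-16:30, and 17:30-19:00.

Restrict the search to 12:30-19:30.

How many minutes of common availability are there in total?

30 minutes

Dana free within 10:00–20:00: 11:00–11:30, 13:00–14:30, 15:30–16:30, 19:00–20:00.
Yusuf ∩ Maya: 16:00–16:30, 17:30–19:30.
Yusuf ∩ Maya ∩ Dana: 16:00–16:30, 19:00–19:30.
Yusuf ∩ Maya ∩ Dana ∩ Ravi: 16:00–16:30.
Restricted to 12:30–19:30: 16:00–16:30.
Total common minutes: 30.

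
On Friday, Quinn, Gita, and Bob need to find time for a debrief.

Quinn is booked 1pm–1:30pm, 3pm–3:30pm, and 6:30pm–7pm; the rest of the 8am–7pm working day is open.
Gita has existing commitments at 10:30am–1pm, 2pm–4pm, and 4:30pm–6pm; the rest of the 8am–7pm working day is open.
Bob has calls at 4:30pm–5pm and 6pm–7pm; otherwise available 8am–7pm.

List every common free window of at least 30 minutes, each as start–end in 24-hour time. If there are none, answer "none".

08:00–10:30, 13:30–14:00, 16:00–16:30

Quinn free within 08:00–19:00: 08:00–13:00, 13:30–15:00, 15:30–18:30.
Gita free within 08:00–19:00: 08:00–10:30, 13:00–14:00, 16:00–16:30, 18:00–19:00.
Bob free within 08:00–19:00: 08:00–16:30, 17:00–18:00.
Quinn ∩ Gita: 08:00–10:30, 13:30–14:00, 16:00–16:30, 18:00–18:30.
Quinn ∩ Gita ∩ Bob: 08:00–10:30, 13:30–14:00, 16:00–16:30.
Windows ≥ 30 min: 08:00–10:30, 13:30–14:00, 16:00–16:30.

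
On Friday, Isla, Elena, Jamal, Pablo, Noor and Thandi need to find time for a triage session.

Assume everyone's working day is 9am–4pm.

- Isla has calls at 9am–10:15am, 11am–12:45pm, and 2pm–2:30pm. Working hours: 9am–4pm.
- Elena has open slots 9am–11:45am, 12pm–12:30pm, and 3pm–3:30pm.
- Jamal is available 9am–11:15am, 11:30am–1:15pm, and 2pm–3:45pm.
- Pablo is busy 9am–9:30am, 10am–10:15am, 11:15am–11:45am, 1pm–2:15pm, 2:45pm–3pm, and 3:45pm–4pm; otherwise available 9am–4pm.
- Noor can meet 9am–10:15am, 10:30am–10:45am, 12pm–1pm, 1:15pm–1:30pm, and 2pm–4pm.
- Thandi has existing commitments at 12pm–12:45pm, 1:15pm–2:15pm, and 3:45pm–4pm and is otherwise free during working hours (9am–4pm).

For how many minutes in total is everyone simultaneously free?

Isla free within 09:00–16:00: 10:15–11:00, 12:45–14:00, 14:30–16:00.
Pablo free within 09:00–16:00: 09:30–10:00, 10:15–11:15, 11:45–13:00, 14:15–14:45, 15:00–15:45.
Thandi free within 09:00–16:00: 09:00–12:00, 12:45–13:15, 14:15–15:45.
Isla ∩ Elena: 10:15–11:00, 15:00–15:30.
Isla ∩ Elena ∩ Jamal: 10:15–11:00, 15:00–15:30.
Isla ∩ Elena ∩ Jamal ∩ Pablo: 10:15–11:00, 15:00–15:30.
Isla ∩ Elena ∩ Jamal ∩ Pablo ∩ Noor: 10:30–10:45, 15:00–15:30.
Isla ∩ Elena ∩ Jamal ∩ Pablo ∩ Noor ∩ Thandi: 10:30–10:45, 15:00–15:30.
Total common minutes: 15 + 30 = 45.

45 minutes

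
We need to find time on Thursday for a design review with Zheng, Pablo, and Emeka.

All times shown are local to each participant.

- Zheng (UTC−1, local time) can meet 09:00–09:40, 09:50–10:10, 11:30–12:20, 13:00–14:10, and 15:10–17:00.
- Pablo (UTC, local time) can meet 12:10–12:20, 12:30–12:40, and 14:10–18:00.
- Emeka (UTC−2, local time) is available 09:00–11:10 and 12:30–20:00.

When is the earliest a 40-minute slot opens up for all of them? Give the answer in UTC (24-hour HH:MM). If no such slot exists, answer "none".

Zheng → UTC: 10:00–10:40, 10:50–11:10, 12:30–13:20, 14:00–15:10, 16:10–18:00.
Pablo → UTC: 12:10–12:20, 12:30–12:40, 14:10–18:00.
Emeka → UTC: 11:00–13:10, 14:30–22:00.
Zheng ∩ Pablo: 12:30–12:40, 14:10–15:10, 16:10–18:00.
Zheng ∩ Pablo ∩ Emeka: 12:30–12:40, 14:30–15:10, 16:10–18:00.
Windows ≥ 40 min: 14:30–15:10, 16:10–18:00.
Earliest such window starts at 14:30.

14:30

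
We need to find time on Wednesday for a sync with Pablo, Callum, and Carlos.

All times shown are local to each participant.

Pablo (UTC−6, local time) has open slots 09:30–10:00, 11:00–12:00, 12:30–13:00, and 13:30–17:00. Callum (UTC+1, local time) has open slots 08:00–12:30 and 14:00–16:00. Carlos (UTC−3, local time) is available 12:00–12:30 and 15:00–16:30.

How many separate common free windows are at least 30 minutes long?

Pablo → UTC: 15:30–16:00, 17:00–18:00, 18:30–19:00, 19:30–23:00.
Callum → UTC: 07:00–11:30, 13:00–15:00.
Carlos → UTC: 15:00–15:30, 18:00–19:30.
Pablo ∩ Callum: (none).
Pablo ∩ Callum ∩ Carlos: (none).
Windows ≥ 30 min: (none).
That's 0 windows.

0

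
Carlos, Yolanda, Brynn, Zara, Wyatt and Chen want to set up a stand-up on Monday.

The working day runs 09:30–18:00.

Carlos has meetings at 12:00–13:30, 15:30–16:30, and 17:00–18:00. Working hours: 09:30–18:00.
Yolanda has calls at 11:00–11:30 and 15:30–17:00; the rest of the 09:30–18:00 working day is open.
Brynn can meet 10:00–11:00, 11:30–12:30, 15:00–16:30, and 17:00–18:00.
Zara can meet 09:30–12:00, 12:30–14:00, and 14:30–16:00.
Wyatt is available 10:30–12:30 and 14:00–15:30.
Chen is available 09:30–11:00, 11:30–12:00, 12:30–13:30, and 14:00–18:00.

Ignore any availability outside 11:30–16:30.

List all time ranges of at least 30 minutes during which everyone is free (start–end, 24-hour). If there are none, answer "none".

Carlos free within 09:30–18:00: 09:30–12:00, 13:30–15:30, 16:30–17:00.
Yolanda free within 09:30–18:00: 09:30–11:00, 11:30–15:30, 17:00–18:00.
Carlos ∩ Yolanda: 09:30–11:00, 11:30–12:00, 13:30–15:30.
Carlos ∩ Yolanda ∩ Brynn: 10:00–11:00, 11:30–12:00, 15:00–15:30.
Carlos ∩ Yolanda ∩ Brynn ∩ Zara: 10:00–11:00, 11:30–12:00, 15:00–15:30.
Carlos ∩ Yolanda ∩ Brynn ∩ Zara ∩ Wyatt: 10:30–11:00, 11:30–12:00, 15:00–15:30.
Carlos ∩ Yolanda ∩ Brynn ∩ Zara ∩ Wyatt ∩ Chen: 10:30–11:00, 11:30–12:00, 15:00–15:30.
Restricted to 11:30–16:30: 11:30–12:00, 15:00–15:30.
Windows ≥ 30 min: 11:30–12:00, 15:00–15:30.

11:30–12:00, 15:00–15:30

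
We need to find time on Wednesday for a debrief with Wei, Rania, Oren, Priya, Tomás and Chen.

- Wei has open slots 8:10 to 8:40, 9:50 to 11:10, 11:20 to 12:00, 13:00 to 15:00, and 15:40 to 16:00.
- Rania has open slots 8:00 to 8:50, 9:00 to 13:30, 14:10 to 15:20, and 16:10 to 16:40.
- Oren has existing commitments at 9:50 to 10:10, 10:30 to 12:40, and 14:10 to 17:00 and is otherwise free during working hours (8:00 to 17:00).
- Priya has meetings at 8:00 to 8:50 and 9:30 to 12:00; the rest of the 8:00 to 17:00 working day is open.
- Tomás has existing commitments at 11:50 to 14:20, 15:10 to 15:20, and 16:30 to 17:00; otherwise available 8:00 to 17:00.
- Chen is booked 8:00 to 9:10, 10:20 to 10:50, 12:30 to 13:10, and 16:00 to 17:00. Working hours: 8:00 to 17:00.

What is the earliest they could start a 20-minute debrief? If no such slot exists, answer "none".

Oren free within 08:00–17:00: 08:00–09:50, 10:10–10:30, 12:40–14:10.
Priya free within 08:00–17:00: 08:50–09:30, 12:00–17:00.
Tomás free within 08:00–17:00: 08:00–11:50, 14:20–15:10, 15:20–16:30.
Chen free within 08:00–17:00: 09:10–10:20, 10:50–12:30, 13:10–16:00.
Wei ∩ Rania: 08:10–08:40, 09:50–11:10, 11:20–12:00, 13:00–13:30, 14:10–15:00.
Wei ∩ Rania ∩ Oren: 08:10–08:40, 10:10–10:30, 13:00–13:30.
Wei ∩ Rania ∩ Oren ∩ Priya: 13:00–13:30.
Wei ∩ Rania ∩ Oren ∩ Priya ∩ Tomás: (none).
Wei ∩ Rania ∩ Oren ∩ Priya ∩ Tomás ∩ Chen: (none).
Windows ≥ 20 min: (none).

none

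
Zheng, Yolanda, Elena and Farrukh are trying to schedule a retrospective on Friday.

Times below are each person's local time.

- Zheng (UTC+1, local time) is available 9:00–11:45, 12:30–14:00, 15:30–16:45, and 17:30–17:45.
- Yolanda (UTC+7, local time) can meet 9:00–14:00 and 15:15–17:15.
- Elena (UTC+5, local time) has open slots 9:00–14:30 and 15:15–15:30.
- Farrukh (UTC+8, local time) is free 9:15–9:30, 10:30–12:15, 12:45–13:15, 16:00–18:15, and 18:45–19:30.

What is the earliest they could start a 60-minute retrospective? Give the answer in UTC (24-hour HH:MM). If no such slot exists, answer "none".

08:15

Zheng → UTC: 08:00–10:45, 11:30–13:00, 14:30–15:45, 16:30–16:45.
Yolanda → UTC: 02:00–07:00, 08:15–10:15.
Elena → UTC: 04:00–09:30, 10:15–10:30.
Farrukh → UTC: 01:15–01:30, 02:30–04:15, 04:45–05:15, 08:00–10:15, 10:45–11:30.
Zheng ∩ Yolanda: 08:15–10:15.
Zheng ∩ Yolanda ∩ Elena: 08:15–09:30.
Zheng ∩ Yolanda ∩ Elena ∩ Farrukh: 08:15–09:30.
Windows ≥ 60 min: 08:15–09:30.
Earliest such window starts at 08:15.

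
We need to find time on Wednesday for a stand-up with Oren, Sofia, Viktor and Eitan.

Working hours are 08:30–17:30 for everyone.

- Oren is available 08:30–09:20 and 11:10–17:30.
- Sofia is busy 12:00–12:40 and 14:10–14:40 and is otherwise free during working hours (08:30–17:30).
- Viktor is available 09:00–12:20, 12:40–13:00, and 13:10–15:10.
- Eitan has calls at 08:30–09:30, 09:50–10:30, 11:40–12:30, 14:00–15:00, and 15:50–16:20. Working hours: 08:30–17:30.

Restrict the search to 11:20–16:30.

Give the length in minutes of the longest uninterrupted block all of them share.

50 minutes

Sofia free within 08:30–17:30: 08:30–12:00, 12:40–14:10, 14:40–17:30.
Eitan free within 08:30–17:30: 09:30–09:50, 10:30–11:40, 12:30–14:00, 15:00–15:50, 16:20–17:30.
Oren ∩ Sofia: 08:30–09:20, 11:10–12:00, 12:40–14:10, 14:40–17:30.
Oren ∩ Sofia ∩ Viktor: 09:00–09:20, 11:10–12:00, 12:40–13:00, 13:10–14:10, 14:40–15:10.
Oren ∩ Sofia ∩ Viktor ∩ Eitan: 11:10–11:40, 12:40–13:00, 13:10–14:00, 15:00–15:10.
Restricted to 11:20–16:30: 11:20–11:40, 12:40–13:00, 13:10–14:00, 15:00–15:10.
Common window lengths: 20, 20, 50, 10 min; longest is 50.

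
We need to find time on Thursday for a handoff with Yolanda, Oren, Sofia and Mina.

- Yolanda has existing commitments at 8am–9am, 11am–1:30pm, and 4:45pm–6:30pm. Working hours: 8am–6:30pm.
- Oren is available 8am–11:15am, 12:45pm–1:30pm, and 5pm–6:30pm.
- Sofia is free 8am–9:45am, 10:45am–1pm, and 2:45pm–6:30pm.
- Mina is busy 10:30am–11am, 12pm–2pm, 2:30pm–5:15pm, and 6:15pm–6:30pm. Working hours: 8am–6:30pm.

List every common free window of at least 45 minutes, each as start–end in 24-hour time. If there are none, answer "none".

Yolanda free within 08:00–18:30: 09:00–11:00, 13:30–16:45.
Mina free within 08:00–18:30: 08:00–10:30, 11:00–12:00, 14:00–14:30, 17:15–18:15.
Yolanda ∩ Oren: 09:00–11:00.
Yolanda ∩ Oren ∩ Sofia: 09:00–09:45, 10:45–11:00.
Yolanda ∩ Oren ∩ Sofia ∩ Mina: 09:00–09:45.
Windows ≥ 45 min: 09:00–09:45.

09:00–09:45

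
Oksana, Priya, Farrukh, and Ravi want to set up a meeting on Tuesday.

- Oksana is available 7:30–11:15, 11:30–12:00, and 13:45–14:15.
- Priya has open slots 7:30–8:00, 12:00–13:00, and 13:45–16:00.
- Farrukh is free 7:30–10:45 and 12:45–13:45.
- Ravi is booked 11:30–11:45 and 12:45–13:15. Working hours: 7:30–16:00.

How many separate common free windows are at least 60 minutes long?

Ravi free within 07:30–16:00: 07:30–11:30, 11:45–12:45, 13:15–16:00.
Oksana ∩ Priya: 07:30–08:00, 13:45–14:15.
Oksana ∩ Priya ∩ Farrukh: 07:30–08:00.
Oksana ∩ Priya ∩ Farrukh ∩ Ravi: 07:30–08:00.
Windows ≥ 60 min: (none).
That's 0 windows.

0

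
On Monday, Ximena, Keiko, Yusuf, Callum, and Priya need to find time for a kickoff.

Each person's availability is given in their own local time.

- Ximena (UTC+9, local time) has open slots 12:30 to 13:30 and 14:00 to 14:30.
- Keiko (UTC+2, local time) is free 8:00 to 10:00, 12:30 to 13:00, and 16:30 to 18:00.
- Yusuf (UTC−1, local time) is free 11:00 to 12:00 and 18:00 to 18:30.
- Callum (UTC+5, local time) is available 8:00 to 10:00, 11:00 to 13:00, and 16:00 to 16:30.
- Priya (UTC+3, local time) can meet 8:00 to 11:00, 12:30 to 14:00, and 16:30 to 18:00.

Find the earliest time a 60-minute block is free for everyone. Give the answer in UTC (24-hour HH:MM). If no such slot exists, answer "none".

none

Ximena → UTC: 03:30–04:30, 05:00–05:30.
Keiko → UTC: 06:00–08:00, 10:30–11:00, 14:30–16:00.
Yusuf → UTC: 12:00–13:00, 19:00–19:30.
Callum → UTC: 03:00–05:00, 06:00–08:00, 11:00–11:30.
Priya → UTC: 05:00–08:00, 09:30–11:00, 13:30–15:00.
Ximena ∩ Keiko: (none).
Ximena ∩ Keiko ∩ Yusuf: (none).
Ximena ∩ Keiko ∩ Yusuf ∩ Callum: (none).
Ximena ∩ Keiko ∩ Yusuf ∩ Callum ∩ Priya: (none).
Windows ≥ 60 min: (none).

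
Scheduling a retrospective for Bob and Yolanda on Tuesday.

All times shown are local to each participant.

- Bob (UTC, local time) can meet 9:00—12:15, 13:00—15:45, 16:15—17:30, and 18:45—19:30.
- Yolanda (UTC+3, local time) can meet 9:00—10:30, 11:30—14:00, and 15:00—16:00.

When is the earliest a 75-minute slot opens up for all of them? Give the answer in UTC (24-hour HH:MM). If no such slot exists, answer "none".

09:00

Bob → UTC: 09:00–12:15, 13:00–15:45, 16:15–17:30, 18:45–19:30.
Yolanda → UTC: 06:00–07:30, 08:30–11:00, 12:00–13:00.
Bob ∩ Yolanda: 09:00–11:00, 12:00–12:15.
Windows ≥ 75 min: 09:00–11:00.
Earliest such window starts at 09:00.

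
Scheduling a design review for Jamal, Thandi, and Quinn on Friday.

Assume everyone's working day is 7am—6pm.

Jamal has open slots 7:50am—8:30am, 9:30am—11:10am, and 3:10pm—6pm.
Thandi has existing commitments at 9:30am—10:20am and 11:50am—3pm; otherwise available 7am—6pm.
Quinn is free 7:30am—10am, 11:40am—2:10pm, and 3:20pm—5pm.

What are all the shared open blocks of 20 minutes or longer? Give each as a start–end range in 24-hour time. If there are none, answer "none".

Thandi free within 07:00–18:00: 07:00–09:30, 10:20–11:50, 15:00–18:00.
Jamal ∩ Thandi: 07:50–08:30, 10:20–11:10, 15:10–18:00.
Jamal ∩ Thandi ∩ Quinn: 07:50–08:30, 15:20–17:00.
Windows ≥ 20 min: 07:50–08:30, 15:20–17:00.

07:50–08:30, 15:20–17:00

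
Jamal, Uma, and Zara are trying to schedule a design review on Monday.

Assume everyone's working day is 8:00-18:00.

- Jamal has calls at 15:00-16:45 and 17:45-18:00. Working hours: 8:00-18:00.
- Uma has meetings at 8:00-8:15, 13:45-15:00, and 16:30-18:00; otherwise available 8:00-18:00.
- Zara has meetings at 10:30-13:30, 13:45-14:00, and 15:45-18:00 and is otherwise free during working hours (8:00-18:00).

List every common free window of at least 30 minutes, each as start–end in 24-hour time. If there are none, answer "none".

08:15–10:30

Jamal free within 08:00–18:00: 08:00–15:00, 16:45–17:45.
Uma free within 08:00–18:00: 08:15–13:45, 15:00–16:30.
Zara free within 08:00–18:00: 08:00–10:30, 13:30–13:45, 14:00–15:45.
Jamal ∩ Uma: 08:15–13:45.
Jamal ∩ Uma ∩ Zara: 08:15–10:30, 13:30–13:45.
Windows ≥ 30 min: 08:15–10:30.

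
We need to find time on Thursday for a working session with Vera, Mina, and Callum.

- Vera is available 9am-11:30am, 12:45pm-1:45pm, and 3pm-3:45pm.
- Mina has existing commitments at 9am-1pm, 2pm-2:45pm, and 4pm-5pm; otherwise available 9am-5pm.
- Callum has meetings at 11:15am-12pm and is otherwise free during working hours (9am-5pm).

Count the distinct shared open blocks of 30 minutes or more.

Mina free within 09:00–17:00: 13:00–14:00, 14:45–16:00.
Callum free within 09:00–17:00: 09:00–11:15, 12:00–17:00.
Vera ∩ Mina: 13:00–13:45, 15:00–15:45.
Vera ∩ Mina ∩ Callum: 13:00–13:45, 15:00–15:45.
Windows ≥ 30 min: 13:00–13:45, 15:00–15:45.
That's 2 windows.

2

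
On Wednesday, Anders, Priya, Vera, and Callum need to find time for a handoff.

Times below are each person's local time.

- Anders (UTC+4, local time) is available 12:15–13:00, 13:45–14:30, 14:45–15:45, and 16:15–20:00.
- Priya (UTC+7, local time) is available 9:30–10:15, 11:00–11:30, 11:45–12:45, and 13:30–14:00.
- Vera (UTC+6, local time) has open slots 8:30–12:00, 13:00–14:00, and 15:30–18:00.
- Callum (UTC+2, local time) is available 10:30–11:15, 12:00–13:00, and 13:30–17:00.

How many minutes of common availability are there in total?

0 minutes

Anders → UTC: 08:15–09:00, 09:45–10:30, 10:45–11:45, 12:15–16:00.
Priya → UTC: 02:30–03:15, 04:00–04:30, 04:45–05:45, 06:30–07:00.
Vera → UTC: 02:30–06:00, 07:00–08:00, 09:30–12:00.
Callum → UTC: 08:30–09:15, 10:00–11:00, 11:30–15:00.
Anders ∩ Priya: (none).
Anders ∩ Priya ∩ Vera: (none).
Anders ∩ Priya ∩ Vera ∩ Callum: (none).
Total common minutes: 0.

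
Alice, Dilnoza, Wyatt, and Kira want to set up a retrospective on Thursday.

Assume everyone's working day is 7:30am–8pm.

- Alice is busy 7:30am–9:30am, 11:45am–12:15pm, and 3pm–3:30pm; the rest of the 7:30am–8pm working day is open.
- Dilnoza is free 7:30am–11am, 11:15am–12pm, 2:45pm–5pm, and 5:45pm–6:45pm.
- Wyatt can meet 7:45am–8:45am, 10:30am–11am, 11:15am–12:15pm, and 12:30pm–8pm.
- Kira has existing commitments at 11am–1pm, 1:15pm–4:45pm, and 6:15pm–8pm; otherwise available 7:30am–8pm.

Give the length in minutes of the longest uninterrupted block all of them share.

30 minutes

Alice free within 07:30–20:00: 09:30–11:45, 12:15–15:00, 15:30–20:00.
Kira free within 07:30–20:00: 07:30–11:00, 13:00–13:15, 16:45–18:15.
Alice ∩ Dilnoza: 09:30–11:00, 11:15–11:45, 14:45–15:00, 15:30–17:00, 17:45–18:45.
Alice ∩ Dilnoza ∩ Wyatt: 10:30–11:00, 11:15–11:45, 14:45–15:00, 15:30–17:00, 17:45–18:45.
Alice ∩ Dilnoza ∩ Wyatt ∩ Kira: 10:30–11:00, 16:45–17:00, 17:45–18:15.
Common window lengths: 30, 15, 30 min; longest is 30.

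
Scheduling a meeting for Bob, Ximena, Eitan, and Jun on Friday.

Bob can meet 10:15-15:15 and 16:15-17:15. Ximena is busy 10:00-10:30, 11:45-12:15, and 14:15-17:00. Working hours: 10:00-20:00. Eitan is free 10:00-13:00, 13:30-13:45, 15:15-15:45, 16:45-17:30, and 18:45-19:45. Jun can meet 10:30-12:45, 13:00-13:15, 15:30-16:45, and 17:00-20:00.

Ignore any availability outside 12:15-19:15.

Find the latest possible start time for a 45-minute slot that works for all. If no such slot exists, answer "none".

none

Ximena free within 10:00–20:00: 10:30–11:45, 12:15–14:15, 17:00–20:00.
Bob ∩ Ximena: 10:30–11:45, 12:15–14:15, 17:00–17:15.
Bob ∩ Ximena ∩ Eitan: 10:30–11:45, 12:15–13:00, 13:30–13:45, 17:00–17:15.
Bob ∩ Ximena ∩ Eitan ∩ Jun: 10:30–11:45, 12:15–12:45, 17:00–17:15.
Restricted to 12:15–19:15: 12:15–12:45, 17:00–17:15.
Windows ≥ 45 min: (none).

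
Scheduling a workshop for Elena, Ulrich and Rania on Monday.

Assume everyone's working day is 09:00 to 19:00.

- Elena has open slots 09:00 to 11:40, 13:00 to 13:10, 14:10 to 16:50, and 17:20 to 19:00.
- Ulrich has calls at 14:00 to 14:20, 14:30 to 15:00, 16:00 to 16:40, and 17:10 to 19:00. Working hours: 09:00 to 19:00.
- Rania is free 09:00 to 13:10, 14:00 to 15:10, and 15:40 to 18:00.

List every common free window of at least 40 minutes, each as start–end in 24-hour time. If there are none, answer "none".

Ulrich free within 09:00–19:00: 09:00–14:00, 14:20–14:30, 15:00–16:00, 16:40–17:10.
Elena ∩ Ulrich: 09:00–11:40, 13:00–13:10, 14:20–14:30, 15:00–16:00, 16:40–16:50.
Elena ∩ Ulrich ∩ Rania: 09:00–11:40, 13:00–13:10, 14:20–14:30, 15:00–15:10, 15:40–16:00, 16:40–16:50.
Windows ≥ 40 min: 09:00–11:40.

09:00–11:40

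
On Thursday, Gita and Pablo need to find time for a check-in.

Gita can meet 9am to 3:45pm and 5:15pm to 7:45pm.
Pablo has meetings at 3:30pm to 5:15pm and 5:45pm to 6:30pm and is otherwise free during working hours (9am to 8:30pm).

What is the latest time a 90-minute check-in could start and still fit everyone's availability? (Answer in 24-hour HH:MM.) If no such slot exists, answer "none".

14:00

Pablo free within 09:00–20:30: 09:00–15:30, 17:15–17:45, 18:30–20:30.
Gita ∩ Pablo: 09:00–15:30, 17:15–17:45, 18:30–19:45.
Windows ≥ 90 min: 09:00–15:30.
Latest start in the last window 09:00–15:30 is 15:30 − 90 min = 14:00.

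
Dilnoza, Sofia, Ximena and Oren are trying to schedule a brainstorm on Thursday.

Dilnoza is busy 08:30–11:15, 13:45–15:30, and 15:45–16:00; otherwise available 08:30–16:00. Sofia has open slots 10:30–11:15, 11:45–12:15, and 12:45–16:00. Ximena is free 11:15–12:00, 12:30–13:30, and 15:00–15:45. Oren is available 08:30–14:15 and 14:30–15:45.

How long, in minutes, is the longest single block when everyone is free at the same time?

45 minutes

Dilnoza free within 08:30–16:00: 11:15–13:45, 15:30–15:45.
Dilnoza ∩ Sofia: 11:45–12:15, 12:45–13:45, 15:30–15:45.
Dilnoza ∩ Sofia ∩ Ximena: 11:45–12:00, 12:45–13:30, 15:30–15:45.
Dilnoza ∩ Sofia ∩ Ximena ∩ Oren: 11:45–12:00, 12:45–13:30, 15:30–15:45.
Common window lengths: 15, 45, 15 min; longest is 45.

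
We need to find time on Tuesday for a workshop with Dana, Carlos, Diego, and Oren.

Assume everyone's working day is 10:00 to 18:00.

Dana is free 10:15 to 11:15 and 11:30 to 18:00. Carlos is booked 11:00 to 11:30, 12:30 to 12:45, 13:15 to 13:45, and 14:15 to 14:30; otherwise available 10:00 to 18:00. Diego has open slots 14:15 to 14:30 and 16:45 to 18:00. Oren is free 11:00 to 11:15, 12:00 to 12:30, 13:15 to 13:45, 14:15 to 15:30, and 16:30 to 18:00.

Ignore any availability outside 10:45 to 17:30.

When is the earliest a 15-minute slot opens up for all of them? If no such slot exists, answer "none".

Carlos free within 10:00–18:00: 10:00–11:00, 11:30–12:30, 12:45–13:15, 13:45–14:15, 14:30–18:00.
Dana ∩ Carlos: 10:15–11:00, 11:30–12:30, 12:45–13:15, 13:45–14:15, 14:30–18:00.
Dana ∩ Carlos ∩ Diego: 16:45–18:00.
Dana ∩ Carlos ∩ Diego ∩ Oren: 16:45–18:00.
Restricted to 10:45–17:30: 16:45–17:30.
Windows ≥ 15 min: 16:45–17:30.
Earliest such window starts at 16:45.

16:45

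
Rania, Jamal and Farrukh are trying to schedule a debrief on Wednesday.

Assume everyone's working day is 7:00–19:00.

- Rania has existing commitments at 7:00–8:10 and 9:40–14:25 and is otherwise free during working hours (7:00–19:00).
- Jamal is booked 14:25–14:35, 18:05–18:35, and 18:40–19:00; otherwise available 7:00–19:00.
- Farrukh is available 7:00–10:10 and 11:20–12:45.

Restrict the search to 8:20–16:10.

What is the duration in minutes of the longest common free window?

80 minutes

Rania free within 07:00–19:00: 08:10–09:40, 14:25–19:00.
Jamal free within 07:00–19:00: 07:00–14:25, 14:35–18:05, 18:35–18:40.
Rania ∩ Jamal: 08:10–09:40, 14:35–18:05, 18:35–18:40.
Rania ∩ Jamal ∩ Farrukh: 08:10–09:40.
Restricted to 08:20–16:10: 08:20–09:40.
Single common window of 80 minutes.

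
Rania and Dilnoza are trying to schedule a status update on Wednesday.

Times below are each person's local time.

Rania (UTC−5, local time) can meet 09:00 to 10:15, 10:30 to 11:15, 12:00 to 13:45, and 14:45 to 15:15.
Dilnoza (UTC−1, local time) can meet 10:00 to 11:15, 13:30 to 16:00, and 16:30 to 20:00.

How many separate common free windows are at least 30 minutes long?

Rania → UTC: 14:00–15:15, 15:30–16:15, 17:00–18:45, 19:45–20:15.
Dilnoza → UTC: 11:00–12:15, 14:30–17:00, 17:30–21:00.
Rania ∩ Dilnoza: 14:30–15:15, 15:30–16:15, 17:30–18:45, 19:45–20:15.
Windows ≥ 30 min: 14:30–15:15, 15:30–16:15, 17:30–18:45, 19:45–20:15.
That's 4 windows.

4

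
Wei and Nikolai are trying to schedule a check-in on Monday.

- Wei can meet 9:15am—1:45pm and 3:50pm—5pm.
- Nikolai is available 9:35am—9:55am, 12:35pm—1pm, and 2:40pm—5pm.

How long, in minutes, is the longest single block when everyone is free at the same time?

70 minutes

Wei ∩ Nikolai: 09:35–09:55, 12:35–13:00, 15:50–17:00.
Common window lengths: 20, 25, 70 min; longest is 70.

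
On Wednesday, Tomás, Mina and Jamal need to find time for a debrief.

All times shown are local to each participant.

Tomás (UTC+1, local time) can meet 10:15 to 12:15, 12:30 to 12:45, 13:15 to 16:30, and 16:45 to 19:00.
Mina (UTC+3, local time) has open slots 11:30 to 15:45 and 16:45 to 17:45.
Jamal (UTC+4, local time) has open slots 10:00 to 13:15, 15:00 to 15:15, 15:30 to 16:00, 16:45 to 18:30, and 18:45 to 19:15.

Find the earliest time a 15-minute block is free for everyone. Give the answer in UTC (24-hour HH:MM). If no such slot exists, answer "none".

11:00

Tomás → UTC: 09:15–11:15, 11:30–11:45, 12:15–15:30, 15:45–18:00.
Mina → UTC: 08:30–12:45, 13:45–14:45.
Jamal → UTC: 06:00–09:15, 11:00–11:15, 11:30–12:00, 12:45–14:30, 14:45–15:15.
Tomás ∩ Mina: 09:15–11:15, 11:30–11:45, 12:15–12:45, 13:45–14:45.
Tomás ∩ Mina ∩ Jamal: 11:00–11:15, 11:30–11:45, 13:45–14:30.
Windows ≥ 15 min: 11:00–11:15, 11:30–11:45, 13:45–14:30.
Earliest such window starts at 11:00.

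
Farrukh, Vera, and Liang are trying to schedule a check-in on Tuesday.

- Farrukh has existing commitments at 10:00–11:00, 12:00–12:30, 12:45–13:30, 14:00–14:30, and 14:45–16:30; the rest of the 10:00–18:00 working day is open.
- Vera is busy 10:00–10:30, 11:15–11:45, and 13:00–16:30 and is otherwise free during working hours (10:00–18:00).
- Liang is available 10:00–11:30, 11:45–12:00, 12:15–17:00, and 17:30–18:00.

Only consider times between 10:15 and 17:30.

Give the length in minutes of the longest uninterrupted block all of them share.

30 minutes

Farrukh free within 10:00–18:00: 11:00–12:00, 12:30–12:45, 13:30–14:00, 14:30–14:45, 16:30–18:00.
Vera free within 10:00–18:00: 10:30–11:15, 11:45–13:00, 16:30–18:00.
Farrukh ∩ Vera: 11:00–11:15, 11:45–12:00, 12:30–12:45, 16:30–18:00.
Farrukh ∩ Vera ∩ Liang: 11:00–11:15, 11:45–12:00, 12:30–12:45, 16:30–17:00, 17:30–18:00.
Restricted to 10:15–17:30: 11:00–11:15, 11:45–12:00, 12:30–12:45, 16:30–17:00.
Common window lengths: 15, 15, 15, 30 min; longest is 30.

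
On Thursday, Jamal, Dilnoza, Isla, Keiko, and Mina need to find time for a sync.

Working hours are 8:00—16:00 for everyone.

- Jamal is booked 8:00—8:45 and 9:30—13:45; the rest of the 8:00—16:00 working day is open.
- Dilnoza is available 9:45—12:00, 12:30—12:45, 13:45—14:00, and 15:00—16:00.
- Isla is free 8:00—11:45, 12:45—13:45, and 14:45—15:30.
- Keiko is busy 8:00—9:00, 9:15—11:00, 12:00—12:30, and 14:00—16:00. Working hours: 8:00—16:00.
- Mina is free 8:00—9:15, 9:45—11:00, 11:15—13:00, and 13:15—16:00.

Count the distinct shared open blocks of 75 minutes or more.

0

Jamal free within 08:00–16:00: 08:45–09:30, 13:45–16:00.
Keiko free within 08:00–16:00: 09:00–09:15, 11:00–12:00, 12:30–14:00.
Jamal ∩ Dilnoza: 13:45–14:00, 15:00–16:00.
Jamal ∩ Dilnoza ∩ Isla: 15:00–15:30.
Jamal ∩ Dilnoza ∩ Isla ∩ Keiko: (none).
Jamal ∩ Dilnoza ∩ Isla ∩ Keiko ∩ Mina: (none).
Windows ≥ 75 min: (none).
That's 0 windows.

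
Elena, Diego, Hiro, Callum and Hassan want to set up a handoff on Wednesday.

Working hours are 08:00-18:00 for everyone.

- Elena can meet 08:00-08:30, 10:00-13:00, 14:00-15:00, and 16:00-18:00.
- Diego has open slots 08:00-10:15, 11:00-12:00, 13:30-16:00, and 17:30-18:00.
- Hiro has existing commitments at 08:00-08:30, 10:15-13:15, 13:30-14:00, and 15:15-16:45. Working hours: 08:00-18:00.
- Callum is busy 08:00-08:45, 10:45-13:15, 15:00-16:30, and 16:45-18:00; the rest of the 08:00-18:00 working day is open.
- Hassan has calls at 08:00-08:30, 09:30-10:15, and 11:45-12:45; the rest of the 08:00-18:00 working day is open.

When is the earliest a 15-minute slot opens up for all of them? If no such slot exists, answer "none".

Hiro free within 08:00–18:00: 08:30–10:15, 13:15–13:30, 14:00–15:15, 16:45–18:00.
Callum free within 08:00–18:00: 08:45–10:45, 13:15–15:00, 16:30–16:45.
Hassan free within 08:00–18:00: 08:30–09:30, 10:15–11:45, 12:45–18:00.
Elena ∩ Diego: 08:00–08:30, 10:00–10:15, 11:00–12:00, 14:00–15:00, 17:30–18:00.
Elena ∩ Diego ∩ Hiro: 10:00–10:15, 14:00–15:00, 17:30–18:00.
Elena ∩ Diego ∩ Hiro ∩ Callum: 10:00–10:15, 14:00–15:00.
Elena ∩ Diego ∩ Hiro ∩ Callum ∩ Hassan: 14:00–15:00.
Windows ≥ 15 min: 14:00–15:00.
Earliest such window starts at 14:00.

14:00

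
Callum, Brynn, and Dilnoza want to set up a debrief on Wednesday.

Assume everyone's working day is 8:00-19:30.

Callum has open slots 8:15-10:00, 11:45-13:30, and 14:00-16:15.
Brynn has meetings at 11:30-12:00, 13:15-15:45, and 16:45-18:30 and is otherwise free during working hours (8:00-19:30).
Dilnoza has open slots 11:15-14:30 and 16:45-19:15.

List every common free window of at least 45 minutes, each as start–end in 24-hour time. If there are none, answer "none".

12:00–13:15

Brynn free within 08:00–19:30: 08:00–11:30, 12:00–13:15, 15:45–16:45, 18:30–19:30.
Callum ∩ Brynn: 08:15–10:00, 12:00–13:15, 15:45–16:15.
Callum ∩ Brynn ∩ Dilnoza: 12:00–13:15.
Windows ≥ 45 min: 12:00–13:15.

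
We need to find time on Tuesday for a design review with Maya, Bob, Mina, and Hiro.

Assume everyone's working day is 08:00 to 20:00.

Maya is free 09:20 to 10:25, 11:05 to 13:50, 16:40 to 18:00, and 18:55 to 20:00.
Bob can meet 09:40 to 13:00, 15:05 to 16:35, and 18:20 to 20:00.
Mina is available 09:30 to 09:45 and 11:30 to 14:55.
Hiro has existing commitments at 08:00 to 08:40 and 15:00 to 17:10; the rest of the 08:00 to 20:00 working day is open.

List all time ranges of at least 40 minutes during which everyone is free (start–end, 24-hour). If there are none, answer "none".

11:30–13:00

Hiro free within 08:00–20:00: 08:40–15:00, 17:10–20:00.
Maya ∩ Bob: 09:40–10:25, 11:05–13:00, 18:55–20:00.
Maya ∩ Bob ∩ Mina: 09:40–09:45, 11:30–13:00.
Maya ∩ Bob ∩ Mina ∩ Hiro: 09:40–09:45, 11:30–13:00.
Windows ≥ 40 min: 11:30–13:00.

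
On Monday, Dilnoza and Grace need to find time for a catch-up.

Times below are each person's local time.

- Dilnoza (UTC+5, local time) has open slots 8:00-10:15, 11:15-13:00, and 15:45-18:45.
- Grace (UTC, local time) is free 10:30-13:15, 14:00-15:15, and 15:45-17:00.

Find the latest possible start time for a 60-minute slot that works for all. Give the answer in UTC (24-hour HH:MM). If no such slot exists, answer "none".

Dilnoza → UTC: 03:00–05:15, 06:15–08:00, 10:45–13:45.
Grace → UTC: 10:30–13:15, 14:00–15:15, 15:45–17:00.
Dilnoza ∩ Grace: 10:45–13:15.
Windows ≥ 60 min: 10:45–13:15.
Latest start in the last window 10:45–13:15 is 13:15 − 60 min = 12:15.

12:15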